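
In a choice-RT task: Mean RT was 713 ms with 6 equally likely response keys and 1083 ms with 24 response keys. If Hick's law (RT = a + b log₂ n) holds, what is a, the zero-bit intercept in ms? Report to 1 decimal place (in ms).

234.8 ms

Slope: b = (1083 − 713) / (log₂ 24 − log₂ 6) = 370/2.0000 = 185.000 ms/bit.
a = RT₁ − b·log₂ n₁ = 713 − 185.000 × 2.5850 = 234.782 ms.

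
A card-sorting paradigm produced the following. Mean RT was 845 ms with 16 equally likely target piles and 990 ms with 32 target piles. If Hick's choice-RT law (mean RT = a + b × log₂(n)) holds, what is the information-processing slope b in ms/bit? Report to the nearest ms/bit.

145 ms/bit

The slope on a log₂ axis is (990 − 845) / (5 − 4) = 145 ms/bit.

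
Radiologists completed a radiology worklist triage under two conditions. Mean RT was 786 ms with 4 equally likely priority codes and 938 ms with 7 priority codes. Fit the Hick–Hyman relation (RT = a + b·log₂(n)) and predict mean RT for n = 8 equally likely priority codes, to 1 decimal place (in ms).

RT is linear in log₂ n, so two points fix the line:
  b = (938 − 786) / (log₂ 7 − log₂ 4) = 152 / (2.8074 − 2) = 188.269 ms/bit
  a = 786 − 188.269 × 2 = 409.462 ms
Then RT(8) = 409.462 + 188.269 × log₂ 8 = 409.462 + 188.269 × 3 ≈ 974.269 ms.

974.3 ms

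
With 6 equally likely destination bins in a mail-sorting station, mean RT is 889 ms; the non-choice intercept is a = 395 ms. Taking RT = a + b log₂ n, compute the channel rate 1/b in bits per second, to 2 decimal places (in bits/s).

b = (889 − 395)/log₂ 6 = 494/2.5850 = 191.105 ms per bit = 0.19111 s/bit; the reciprocal is 5.233 bits/s.

5.23 bits/s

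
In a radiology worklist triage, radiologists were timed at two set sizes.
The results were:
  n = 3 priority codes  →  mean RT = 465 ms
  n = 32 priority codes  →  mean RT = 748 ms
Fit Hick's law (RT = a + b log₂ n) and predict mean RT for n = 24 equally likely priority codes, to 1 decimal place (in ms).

Fit slope and intercept:
  b = (748 − 465) / (log₂ 32 − log₂ 3) = 283 / (5 − 1.5850) = 82.869 ms/bit
  a = 465 − 82.869 × 1.5850 = 333.656 ms
Then RT(24) = 333.656 + 82.869 × log₂ 24 = 333.656 + 82.869 × 4.5850 ≈ 713.606 ms.

713.6 ms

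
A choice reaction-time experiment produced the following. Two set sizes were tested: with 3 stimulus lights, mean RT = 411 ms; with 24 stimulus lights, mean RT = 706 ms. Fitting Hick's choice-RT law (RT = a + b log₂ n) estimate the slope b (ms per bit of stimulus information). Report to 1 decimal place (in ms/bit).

The slope on a log₂ axis is (706 − 411) / (4.5850 − 1.5850) = 98.333 ms/bit.

98.3 ms/bit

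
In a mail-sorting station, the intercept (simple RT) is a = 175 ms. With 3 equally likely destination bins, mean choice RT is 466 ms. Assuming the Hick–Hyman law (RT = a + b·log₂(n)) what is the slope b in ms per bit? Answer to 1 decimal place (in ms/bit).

3 alternatives carry log₂ 3 = 1.5850 bits; the choice cost is 466 − 175 = 291 ms, so b = 291/1.5850 = 183.601 ms/bit.

183.6 ms/bit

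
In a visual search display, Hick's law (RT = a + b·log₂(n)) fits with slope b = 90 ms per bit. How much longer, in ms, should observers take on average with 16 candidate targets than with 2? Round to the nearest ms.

Only the slope matters, since a is common to both: ΔRT = b·log₂(n₂/n₁).
log₂(16) − log₂(2) = log₂(16/2) = log₂(8) = 3.
ΔRT = 90 × 3.0000 = 270.000 ms.

270 ms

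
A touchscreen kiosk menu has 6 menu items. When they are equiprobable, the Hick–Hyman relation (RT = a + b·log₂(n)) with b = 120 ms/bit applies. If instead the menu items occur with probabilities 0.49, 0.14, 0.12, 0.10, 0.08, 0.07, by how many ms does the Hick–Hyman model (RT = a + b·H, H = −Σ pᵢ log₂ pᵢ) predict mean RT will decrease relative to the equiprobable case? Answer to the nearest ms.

The RT saving is b·ΔH. Equiprobable H₀ = log₂(6) = 2.5850 bits; with the given probabilities H = 2.1607 bits.
b·(H₀ − H) = 120 × (2.5850 − 2.1607) = 50.91 ms.

51 ms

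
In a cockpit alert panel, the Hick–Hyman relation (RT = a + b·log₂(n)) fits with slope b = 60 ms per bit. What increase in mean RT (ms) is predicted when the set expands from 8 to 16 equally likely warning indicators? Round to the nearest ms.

60 ms

The intercept a cancels: ΔRT = b·(log₂ n₂ − log₂ n₁) = b·log₂(n₂/n₁).
log₂(16) − log₂(8) = log₂(16/8) = log₂(2) = 1.
ΔRT = 60 × 1.0000 = 60.000 ms.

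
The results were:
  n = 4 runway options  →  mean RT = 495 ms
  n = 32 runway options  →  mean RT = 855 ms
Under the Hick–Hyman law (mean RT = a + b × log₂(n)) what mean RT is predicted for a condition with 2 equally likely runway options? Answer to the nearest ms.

With log₂ n on the abscissa the relation is linear; from the two conditions:
  b = (855 − 495) / (log₂ 32 − log₂ 4) = 360 / (5 − 2) = 120 ms/bit
  a = 495 − 120 × 2 = 255 ms
Then RT(2) = 255 + 120 × log₂ 2 = 255 + 120 × 1 ≈ 375.000 ms.

375 ms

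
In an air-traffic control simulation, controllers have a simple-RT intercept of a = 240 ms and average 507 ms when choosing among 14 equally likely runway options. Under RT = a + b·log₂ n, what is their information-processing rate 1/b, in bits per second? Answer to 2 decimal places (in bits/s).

14.26 bits/s

b = (507 − 240)/log₂ 14 = 267/3.8074 = 70.127 ms per bit = 0.07013 s/bit; the reciprocal is 14.260 bits/s.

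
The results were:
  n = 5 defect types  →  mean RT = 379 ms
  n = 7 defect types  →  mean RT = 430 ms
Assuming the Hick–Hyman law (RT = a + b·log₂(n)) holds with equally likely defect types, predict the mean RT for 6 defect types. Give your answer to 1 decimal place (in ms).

406.6 ms

RT is linear in log₂ n, so two points fix the line:
  b = (430 − 379) / (log₂ 7 − log₂ 5) = 51 / (2.8074 − 2.3219) = 105.062 ms/bit
  a = 379 − 105.062 × 2.3219 = 135.053 ms
Then RT(6) = 135.053 + 105.062 × log₂ 6 = 135.053 + 105.062 × 2.5850 ≈ 406.635 ms.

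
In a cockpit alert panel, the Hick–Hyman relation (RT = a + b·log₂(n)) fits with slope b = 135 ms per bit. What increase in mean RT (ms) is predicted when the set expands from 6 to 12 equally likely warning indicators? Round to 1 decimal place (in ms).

135.0 ms

The intercept a cancels: ΔRT = b·(log₂ n₂ − log₂ n₁) = b·log₂(n₂/n₁).
log₂(12) − log₂(6) = log₂(12/6) = log₂(2) = 1.
ΔRT = 135 × 1.0000 = 135.000 ms.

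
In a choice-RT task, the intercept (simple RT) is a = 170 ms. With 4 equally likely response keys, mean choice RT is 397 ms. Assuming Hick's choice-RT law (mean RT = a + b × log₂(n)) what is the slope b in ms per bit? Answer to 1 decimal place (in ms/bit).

113.5 ms/bit

4 alternatives carry log₂ 4 = 2 bits; the choice cost is 397 − 170 = 227 ms, so b = 227/2 = 113.500 ms/bit.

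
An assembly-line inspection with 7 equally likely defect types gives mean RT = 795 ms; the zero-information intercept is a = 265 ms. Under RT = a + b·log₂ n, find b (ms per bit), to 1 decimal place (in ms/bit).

log₂(7) = 2.8074 bits.
b = (RT − a)/log₂ n = (795 − 265) / 2.8074 = 188.790 ms/bit.

188.8 ms/bit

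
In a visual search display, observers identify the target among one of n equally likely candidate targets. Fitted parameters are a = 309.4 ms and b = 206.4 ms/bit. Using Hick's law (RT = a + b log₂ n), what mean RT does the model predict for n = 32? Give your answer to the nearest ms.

log₂(32) = 5 bits, so RT = 309.4 + 206.4 × 5 ≈ 1341.400 ms.

1341 ms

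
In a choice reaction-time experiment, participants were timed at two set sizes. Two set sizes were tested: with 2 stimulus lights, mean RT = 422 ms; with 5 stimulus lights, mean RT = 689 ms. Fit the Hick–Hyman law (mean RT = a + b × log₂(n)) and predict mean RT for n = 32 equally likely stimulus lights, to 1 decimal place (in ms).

RT is linear in log₂ n, so two points fix the line:
  b = (689 − 422) / (log₂ 5 − log₂ 2) = 267 / (2.3219 − 1) = 201.978 ms/bit
  a = 422 − 201.978 × 1 = 220.022 ms
Then RT(32) = 220.022 + 201.978 × log₂ 32 = 220.022 + 201.978 × 5 ≈ 1229.911 ms.

1229.9 ms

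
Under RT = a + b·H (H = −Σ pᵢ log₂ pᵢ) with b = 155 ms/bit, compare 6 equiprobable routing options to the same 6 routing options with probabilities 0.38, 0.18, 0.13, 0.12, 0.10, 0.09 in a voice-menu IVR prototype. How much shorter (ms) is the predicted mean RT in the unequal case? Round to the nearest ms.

33 ms

The RT saving is b·ΔH. Equiprobable H₀ = log₂(6) = 2.5850 bits; with the given probabilities H = 2.3703 bits.
b·(H₀ − H) = 155 × (2.5850 − 2.3703) = 33.27 ms.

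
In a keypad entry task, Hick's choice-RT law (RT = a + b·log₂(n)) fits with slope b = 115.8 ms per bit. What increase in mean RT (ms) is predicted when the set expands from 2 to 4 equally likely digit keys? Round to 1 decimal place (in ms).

115.8 ms

The intercept a cancels: ΔRT = b·(log₂ n₂ − log₂ n₁) = b·log₂(n₂/n₁).
log₂(4) − log₂(2) = log₂(4/2) = log₂(2) = 1.
ΔRT = 115.8 × 1.0000 = 115.800 ms.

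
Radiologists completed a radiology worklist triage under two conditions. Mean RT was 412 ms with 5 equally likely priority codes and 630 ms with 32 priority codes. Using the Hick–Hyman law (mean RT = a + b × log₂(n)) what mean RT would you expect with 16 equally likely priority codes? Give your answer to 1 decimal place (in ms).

With log₂ n on the abscissa the relation is linear; from the two conditions:
  b = (630 − 412) / (log₂ 32 − log₂ 5) = 218 / (5 − 2.3219) = 81.402 ms/bit
  a = 412 − 81.402 × 2.3219 = 222.991 ms
Then RT(16) = 222.991 + 81.402 × log₂ 16 = 222.991 + 81.402 × 4 ≈ 548.598 ms.

548.6 ms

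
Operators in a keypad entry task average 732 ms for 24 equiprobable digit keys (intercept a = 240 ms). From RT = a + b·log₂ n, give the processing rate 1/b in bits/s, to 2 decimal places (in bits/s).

b = (732 − 240)/log₂ 24 = 492/4.5850 = 107.307 ms per bit = 0.10731 s/bit; the reciprocal is 9.319 bits/s.

9.32 bits/s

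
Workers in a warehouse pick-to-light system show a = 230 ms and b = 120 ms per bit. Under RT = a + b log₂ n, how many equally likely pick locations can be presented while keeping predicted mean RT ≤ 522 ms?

5

Set 230 + 120·log₂ n ≤ 522 → log₂ n ≤ (522 − 230)/120 = 2.4333.
So n ≤ 2^2.4333 = 5.401; the largest integer n is 5.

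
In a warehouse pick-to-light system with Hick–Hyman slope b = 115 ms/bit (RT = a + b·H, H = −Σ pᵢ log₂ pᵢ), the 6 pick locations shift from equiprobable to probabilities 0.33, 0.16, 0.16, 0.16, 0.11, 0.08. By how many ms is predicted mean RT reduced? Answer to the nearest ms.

The RT saving is b·ΔH. Equiprobable H₀ = log₂(6) = 2.5850 bits; with the given probabilities H = 2.4387 bits.
b·(H₀ − H) = 115 × (2.5850 − 2.4387) = 16.82 ms.

17 ms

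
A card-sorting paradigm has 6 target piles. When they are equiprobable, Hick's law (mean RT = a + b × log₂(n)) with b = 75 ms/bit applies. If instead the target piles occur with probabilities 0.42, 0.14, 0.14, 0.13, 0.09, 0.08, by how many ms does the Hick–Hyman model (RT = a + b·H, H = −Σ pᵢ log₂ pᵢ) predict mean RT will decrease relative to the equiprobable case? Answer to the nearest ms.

Equiprobable entropy H₀ = log₂ 6 = 2.5850 bits.
Skewed entropy H = −Σ pᵢ log₂ pᵢ = 2.3067 bits.
ΔRT = b·(H₀ − H) = 75 × 0.2783 = 20.87 ms.

21 ms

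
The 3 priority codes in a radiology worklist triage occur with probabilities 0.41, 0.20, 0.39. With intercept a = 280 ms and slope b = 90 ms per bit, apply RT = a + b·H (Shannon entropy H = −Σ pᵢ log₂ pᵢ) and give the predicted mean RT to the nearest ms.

H = 0.41·log₂(1/0.41) + 0.20·log₂(1/0.20) + 0.39·log₂(1/0.39) = 1.5216 bits.
RT = 280 + 90 × 1.5216 = 416.94 ms.

417 ms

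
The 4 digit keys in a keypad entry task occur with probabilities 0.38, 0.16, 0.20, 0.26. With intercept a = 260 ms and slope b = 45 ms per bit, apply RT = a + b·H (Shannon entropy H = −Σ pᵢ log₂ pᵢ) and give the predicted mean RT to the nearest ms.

347 ms

H = 0.38·log₂(1/0.38) + 0.16·log₂(1/0.16) + 0.20·log₂(1/0.20) + 0.26·log₂(1/0.26) = 1.9231 bits.
RT = 260 + 45 × 1.9231 = 346.54 ms.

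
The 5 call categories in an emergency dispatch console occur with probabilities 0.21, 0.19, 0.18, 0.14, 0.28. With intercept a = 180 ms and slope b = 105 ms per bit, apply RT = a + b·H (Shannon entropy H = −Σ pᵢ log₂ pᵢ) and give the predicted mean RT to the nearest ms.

420 ms

H = 0.21·log₂(1/0.21) + 0.19·log₂(1/0.19) + 0.18·log₂(1/0.18) + 0.14·log₂(1/0.14) + 0.28·log₂(1/0.28) = 2.2847 bits.
RT = 180 + 105 × 2.2847 = 419.89 ms.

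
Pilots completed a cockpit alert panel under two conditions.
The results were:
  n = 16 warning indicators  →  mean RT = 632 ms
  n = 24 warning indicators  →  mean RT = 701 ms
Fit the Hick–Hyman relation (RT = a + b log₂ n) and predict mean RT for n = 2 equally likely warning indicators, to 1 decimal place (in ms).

Fit slope and intercept:
  b = (701 − 632) / (log₂ 24 − log₂ 16) = 69 / (4.5850 − 4) = 117.956 ms/bit
  a = 632 − 117.956 × 4 = 160.175 ms
Then RT(2) = 160.175 + 117.956 × log₂ 2 = 160.175 + 117.956 × 1 ≈ 278.131 ms.

278.1 ms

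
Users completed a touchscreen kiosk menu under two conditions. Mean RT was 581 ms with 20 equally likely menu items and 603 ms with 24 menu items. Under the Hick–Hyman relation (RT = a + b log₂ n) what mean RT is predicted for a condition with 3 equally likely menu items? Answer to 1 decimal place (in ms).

RT is linear in log₂ n, so two points fix the line:
  b = (603 − 581) / (log₂ 24 − log₂ 20) = 22 / (4.5850 − 4.3219) = 83.639 ms/bit
  a = 581 − 83.639 × 4.3219 = 219.517 ms
Then RT(3) = 219.517 + 83.639 × log₂ 3 = 219.517 + 83.639 × 1.5850 ≈ 352.082 ms.

352.1 ms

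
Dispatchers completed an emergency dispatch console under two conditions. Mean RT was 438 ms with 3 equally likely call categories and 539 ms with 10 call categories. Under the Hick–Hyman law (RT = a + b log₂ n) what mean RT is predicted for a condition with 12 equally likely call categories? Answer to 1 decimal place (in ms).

Solve the two-equation system in a and b:
  b = (539 − 438) / (log₂ 10 − log₂ 3) = 101 / (3.3219 − 1.5850) = 58.147 ms/bit
  a = 438 − 58.147 × 1.5850 = 345.839 ms
Then RT(12) = 345.839 + 58.147 × log₂ 12 = 345.839 + 58.147 × 3.5850 ≈ 554.295 ms.

554.3 ms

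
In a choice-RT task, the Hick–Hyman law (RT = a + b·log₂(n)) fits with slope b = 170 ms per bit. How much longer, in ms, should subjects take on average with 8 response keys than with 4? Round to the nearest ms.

ΔRT = (a + b log₂ n₂) − (a + b log₂ n₁) = b·(log₂ n₂ − log₂ n₁).
log₂(8) − log₂(4) = log₂(8/4) = log₂(2) = 1.
ΔRT = 170 × 1.0000 = 170.000 ms.

170 ms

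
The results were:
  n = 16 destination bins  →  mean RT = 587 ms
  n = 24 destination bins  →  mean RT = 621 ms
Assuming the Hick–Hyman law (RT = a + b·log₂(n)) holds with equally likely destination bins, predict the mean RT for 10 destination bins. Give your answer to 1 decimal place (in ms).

547.6 ms

Fit slope and intercept:
  b = (621 − 587) / (log₂ 24 − log₂ 16) = 34 / (4.5850 − 4) = 58.123 ms/bit
  a = 587 − 58.123 × 4 = 354.506 ms
Then RT(10) = 354.506 + 58.123 × log₂ 10 = 354.506 + 58.123 × 3.3219 ≈ 547.588 ms.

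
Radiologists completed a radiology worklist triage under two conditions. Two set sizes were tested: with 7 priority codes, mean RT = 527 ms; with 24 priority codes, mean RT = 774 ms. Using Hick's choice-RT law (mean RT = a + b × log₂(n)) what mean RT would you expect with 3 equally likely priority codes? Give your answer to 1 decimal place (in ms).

357.1 ms

Fit slope and intercept:
  b = (774 − 527) / (log₂ 24 − log₂ 7) = 247 / (4.5850 − 2.8074) = 138.951 ms/bit
  a = 527 − 138.951 × 2.8074 = 136.916 ms
Then RT(3) = 136.916 + 138.951 × log₂ 3 = 136.916 + 138.951 × 1.5850 ≈ 357.148 ms.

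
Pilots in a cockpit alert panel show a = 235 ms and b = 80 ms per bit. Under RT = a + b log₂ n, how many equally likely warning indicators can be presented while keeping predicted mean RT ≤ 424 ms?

5

80·log₂ n ≤ 424 − 235 = 189, giving log₂ n ≤ 2.3625 and n ≤ 5.143. The largest whole number is 5.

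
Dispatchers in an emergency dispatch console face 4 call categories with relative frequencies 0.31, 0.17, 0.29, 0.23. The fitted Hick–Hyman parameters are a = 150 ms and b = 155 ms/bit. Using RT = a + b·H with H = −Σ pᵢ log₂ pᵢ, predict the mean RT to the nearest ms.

Entropy contributions −pᵢ log₂ pᵢ: 0.5238, 0.4346, 0.5179, 0.4877; sum H = 1.9640 bits.
RT = a + bH = 150 + 155·1.9640 = 454.41 ms.

454 ms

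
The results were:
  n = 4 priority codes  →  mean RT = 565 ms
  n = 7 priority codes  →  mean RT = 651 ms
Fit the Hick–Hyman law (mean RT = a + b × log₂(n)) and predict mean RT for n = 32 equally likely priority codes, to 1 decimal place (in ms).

884.6 ms

Solve the two-equation system in a and b:
  b = (651 − 565) / (log₂ 7 − log₂ 4) = 86 / (2.8074 − 2) = 106.521 ms/bit
  a = 565 − 106.521 × 2 = 351.959 ms
Then RT(32) = 351.959 + 106.521 × log₂ 32 = 351.959 + 106.521 × 5 ≈ 884.562 ms.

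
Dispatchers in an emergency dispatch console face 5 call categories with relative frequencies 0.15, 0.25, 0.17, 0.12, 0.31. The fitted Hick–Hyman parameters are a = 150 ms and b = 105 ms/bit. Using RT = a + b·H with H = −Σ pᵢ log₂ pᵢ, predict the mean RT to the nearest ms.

385 ms

H = 0.15·log₂(1/0.15) + 0.25·log₂(1/0.25) + 0.17·log₂(1/0.17) + 0.12·log₂(1/0.12) + 0.31·log₂(1/0.31) = 2.2360 bits.
RT = 150 + 105 × 2.2360 = 384.78 ms.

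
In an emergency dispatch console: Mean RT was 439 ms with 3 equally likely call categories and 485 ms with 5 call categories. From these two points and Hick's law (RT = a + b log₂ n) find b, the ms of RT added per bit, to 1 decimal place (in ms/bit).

62.4 ms/bit

Slope: b = (485 − 439) / (log₂ 5 − log₂ 3) = 46/0.7370 = 62.418 ms/bit.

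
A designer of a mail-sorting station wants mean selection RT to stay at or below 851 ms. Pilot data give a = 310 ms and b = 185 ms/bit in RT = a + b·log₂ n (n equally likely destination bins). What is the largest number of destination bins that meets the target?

7

Information budget: (851 − 310)/185 = 2.9243 bits, so n ≤ 2^2.9243 = 7.591 → at most 7.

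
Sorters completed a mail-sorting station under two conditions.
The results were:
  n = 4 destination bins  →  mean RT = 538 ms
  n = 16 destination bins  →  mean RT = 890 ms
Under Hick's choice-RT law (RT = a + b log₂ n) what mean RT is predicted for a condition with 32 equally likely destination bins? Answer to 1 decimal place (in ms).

1066.0 ms

Fit slope and intercept:
  b = (890 − 538) / (log₂ 16 − log₂ 4) = 352 / (4 − 2) = 176.000 ms/bit
  a = 538 − 176.000 × 2 = 186.000 ms
Then RT(32) = 186.000 + 176.000 × log₂ 32 = 186.000 + 176.000 × 5 ≈ 1066.000 ms.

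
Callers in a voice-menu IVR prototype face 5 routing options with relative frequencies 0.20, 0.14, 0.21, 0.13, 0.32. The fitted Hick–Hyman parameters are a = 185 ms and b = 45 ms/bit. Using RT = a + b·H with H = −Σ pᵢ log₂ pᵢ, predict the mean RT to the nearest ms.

286 ms

Entropy contributions −pᵢ log₂ pᵢ: 0.4644, 0.3971, 0.4728, 0.3826, 0.5260; sum H = 2.2430 bits.
RT = a + bH = 185 + 45·2.2430 = 285.93 ms.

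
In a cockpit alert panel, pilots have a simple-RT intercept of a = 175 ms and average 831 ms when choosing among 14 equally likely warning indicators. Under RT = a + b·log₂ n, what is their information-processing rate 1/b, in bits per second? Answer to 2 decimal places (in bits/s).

b = (831 − 175)/log₂ 14 = 656/3.8074 = 172.298 ms per bit = 0.17230 s/bit; the reciprocal is 5.804 bits/s.

5.80 bits/s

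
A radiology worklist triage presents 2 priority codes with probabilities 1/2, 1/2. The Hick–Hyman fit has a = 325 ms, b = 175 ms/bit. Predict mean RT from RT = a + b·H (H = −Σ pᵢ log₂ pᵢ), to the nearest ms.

500 ms

H = −Σ pᵢ log₂ pᵢ = 0.5·1 + 0.5·1 = 1.000 bits.
RT = 325 + 175 × 1.000 = 500.00 ms.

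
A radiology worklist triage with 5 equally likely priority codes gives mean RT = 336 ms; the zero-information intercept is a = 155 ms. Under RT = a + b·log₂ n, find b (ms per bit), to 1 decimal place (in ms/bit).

b = (336 − 155) / log₂(5) = 181 / 2.3219 = 77.952 ms/bit.

78.0 ms/bit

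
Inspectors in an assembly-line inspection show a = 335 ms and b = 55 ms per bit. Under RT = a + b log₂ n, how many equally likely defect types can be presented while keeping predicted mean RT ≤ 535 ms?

Information budget: (535 − 335)/55 = 3.6364 bits, so n ≤ 2^3.6364 = 12.435 → at most 12.

12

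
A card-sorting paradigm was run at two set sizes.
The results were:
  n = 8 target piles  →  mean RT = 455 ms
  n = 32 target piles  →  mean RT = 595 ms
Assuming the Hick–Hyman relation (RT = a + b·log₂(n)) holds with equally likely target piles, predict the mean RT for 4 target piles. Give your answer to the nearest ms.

385 ms

Solve the two-equation system in a and b:
  b = (595 − 455) / (log₂ 32 − log₂ 8) = 140 / (5 − 3) = 70 ms/bit
  a = 455 − 70 × 3 = 245 ms
Then RT(4) = 245 + 70 × log₂ 4 = 245 + 70 × 2 ≈ 385.000 ms.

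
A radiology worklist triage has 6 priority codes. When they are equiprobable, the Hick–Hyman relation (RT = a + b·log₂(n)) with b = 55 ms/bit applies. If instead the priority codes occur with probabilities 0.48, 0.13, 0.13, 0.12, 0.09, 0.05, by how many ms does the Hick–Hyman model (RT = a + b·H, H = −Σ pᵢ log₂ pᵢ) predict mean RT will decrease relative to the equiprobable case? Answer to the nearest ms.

Equiprobable entropy H₀ = log₂ 6 = 2.5850 bits.
Skewed entropy H = −Σ pᵢ log₂ pᵢ = 2.1694 bits.
ΔRT = b·(H₀ − H) = 55 × 0.4156 = 22.86 ms.

23 ms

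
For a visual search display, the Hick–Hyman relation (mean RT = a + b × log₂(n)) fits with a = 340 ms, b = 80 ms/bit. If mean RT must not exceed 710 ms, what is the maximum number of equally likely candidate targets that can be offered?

Information budget: (710 − 340)/80 = 4.6250 bits, so n ≤ 2^4.6250 = 24.675 → at most 24.

24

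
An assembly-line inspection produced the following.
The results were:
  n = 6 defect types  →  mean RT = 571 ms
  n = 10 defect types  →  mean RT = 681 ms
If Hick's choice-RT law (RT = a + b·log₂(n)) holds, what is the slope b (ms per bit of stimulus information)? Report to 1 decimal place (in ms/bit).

149.3 ms/bit

b = (RT₂ − RT₁)/(log₂ n₂ − log₂ n₁) = (681 − 571)/(3.3219 − 2.5850) = 149.261 ms/bit.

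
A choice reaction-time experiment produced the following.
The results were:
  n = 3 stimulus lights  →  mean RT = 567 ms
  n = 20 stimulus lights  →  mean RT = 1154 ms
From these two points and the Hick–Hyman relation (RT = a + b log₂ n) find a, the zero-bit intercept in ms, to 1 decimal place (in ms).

227.1 ms

The slope on a log₂ axis is (1154 − 567) / (4.3219 − 1.5850) = 214.471 ms/bit.
a = RT₁ − b·log₂ n₁ = 567 − 214.471 × 1.5850 = 227.071 ms.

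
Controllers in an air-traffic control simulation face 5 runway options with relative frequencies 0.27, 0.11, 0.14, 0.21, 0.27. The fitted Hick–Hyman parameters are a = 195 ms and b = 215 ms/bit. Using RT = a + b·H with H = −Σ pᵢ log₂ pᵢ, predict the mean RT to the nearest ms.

677 ms

Entropy contributions −pᵢ log₂ pᵢ: 0.5100, 0.3503, 0.3971, 0.4728, 0.5100; sum H = 2.2403 bits.
RT = a + bH = 195 + 215·2.2403 = 676.66 ms.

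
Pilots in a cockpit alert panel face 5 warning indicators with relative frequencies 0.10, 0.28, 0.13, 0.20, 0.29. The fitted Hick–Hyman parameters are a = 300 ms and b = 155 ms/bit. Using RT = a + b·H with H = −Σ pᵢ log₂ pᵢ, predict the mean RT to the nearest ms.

643 ms

Entropy contributions −pᵢ log₂ pᵢ: 0.3322, 0.5142, 0.3826, 0.4644, 0.5179; sum H = 2.2113 bits.
RT = a + bH = 300 + 155·2.2113 = 642.76 ms.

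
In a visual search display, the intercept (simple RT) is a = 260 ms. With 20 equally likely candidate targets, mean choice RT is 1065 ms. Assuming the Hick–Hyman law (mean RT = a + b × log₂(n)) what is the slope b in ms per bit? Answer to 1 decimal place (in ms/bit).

20 alternatives carry log₂ 20 = 4.3219 bits; the choice cost is 1065 − 260 = 805 ms, so b = 805/4.3219 = 186.259 ms/bit.

186.3 ms/bit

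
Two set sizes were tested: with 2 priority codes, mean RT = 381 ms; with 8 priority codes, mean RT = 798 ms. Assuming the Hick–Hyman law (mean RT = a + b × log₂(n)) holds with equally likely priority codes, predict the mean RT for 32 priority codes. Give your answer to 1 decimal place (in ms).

1215.0 ms

With log₂ n on the abscissa the relation is linear; from the two conditions:
  b = (798 − 381) / (log₂ 8 − log₂ 2) = 417 / (3 − 1) = 208.500 ms/bit
  a = 381 − 208.500 × 1 = 172.500 ms
Then RT(32) = 172.500 + 208.500 × log₂ 32 = 172.500 + 208.500 × 5 ≈ 1215.000 ms.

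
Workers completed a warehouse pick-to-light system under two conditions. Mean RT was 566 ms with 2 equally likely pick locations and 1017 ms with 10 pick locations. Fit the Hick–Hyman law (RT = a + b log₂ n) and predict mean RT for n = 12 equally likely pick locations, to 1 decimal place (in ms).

1068.1 ms

With log₂ n on the abscissa the relation is linear; from the two conditions:
  b = (1017 − 566) / (log₂ 10 − log₂ 2) = 451 / (3.3219 − 1) = 194.235 ms/bit
  a = 566 − 194.235 × 1 = 371.765 ms
Then RT(12) = 371.765 + 194.235 × log₂ 12 = 371.765 + 194.235 × 3.5850 ≈ 1068.091 ms.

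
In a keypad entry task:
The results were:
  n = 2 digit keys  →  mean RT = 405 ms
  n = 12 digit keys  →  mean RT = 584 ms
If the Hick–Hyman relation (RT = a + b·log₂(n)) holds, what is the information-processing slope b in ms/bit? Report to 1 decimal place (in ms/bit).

Slope: b = (584 − 405) / (log₂ 12 − log₂ 2) = 179/2.5850 = 69.247 ms/bit.

69.2 ms/bit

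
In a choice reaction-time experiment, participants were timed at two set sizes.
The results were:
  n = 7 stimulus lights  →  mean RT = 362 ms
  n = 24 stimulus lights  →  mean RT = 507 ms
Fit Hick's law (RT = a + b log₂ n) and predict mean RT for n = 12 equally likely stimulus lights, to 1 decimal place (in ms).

425.4 ms

RT is linear in log₂ n, so two points fix the line:
  b = (507 − 362) / (log₂ 24 − log₂ 7) = 145 / (4.5850 − 2.8074) = 81.570 ms/bit
  a = 362 − 81.570 × 2.8074 = 133.003 ms
Then RT(12) = 133.003 + 81.570 × log₂ 12 = 133.003 + 81.570 × 3.5850 ≈ 425.430 ms.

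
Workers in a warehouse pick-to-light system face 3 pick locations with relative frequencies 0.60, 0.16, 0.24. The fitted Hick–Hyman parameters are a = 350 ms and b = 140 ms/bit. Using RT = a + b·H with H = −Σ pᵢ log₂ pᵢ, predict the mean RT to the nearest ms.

H = 0.60·log₂(1/0.60) + 0.16·log₂(1/0.16) + 0.24·log₂(1/0.24) = 1.3593 bits.
RT = 350 + 140 × 1.3593 = 540.31 ms.

540 ms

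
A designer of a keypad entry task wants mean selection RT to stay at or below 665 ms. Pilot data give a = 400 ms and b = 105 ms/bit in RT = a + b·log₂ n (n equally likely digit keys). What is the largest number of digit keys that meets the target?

5

Information budget: (665 − 400)/105 = 2.5238 bits, so n ≤ 2^2.5238 = 5.751 → at most 5.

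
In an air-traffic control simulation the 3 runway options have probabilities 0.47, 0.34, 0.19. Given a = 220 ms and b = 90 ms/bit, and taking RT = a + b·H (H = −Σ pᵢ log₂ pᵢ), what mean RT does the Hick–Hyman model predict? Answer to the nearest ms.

355 ms

Entropy contributions −pᵢ log₂ pᵢ: 0.5120, 0.5292, 0.4552; sum H = 1.4964 bits.
RT = a + bH = 220 + 90·1.4964 = 354.67 ms.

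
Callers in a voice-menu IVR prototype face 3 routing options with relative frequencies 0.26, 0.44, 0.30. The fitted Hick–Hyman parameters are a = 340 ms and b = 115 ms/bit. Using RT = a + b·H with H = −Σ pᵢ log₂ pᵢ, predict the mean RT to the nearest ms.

Entropy contributions −pᵢ log₂ pᵢ: 0.5053, 0.5211, 0.5211; sum H = 1.5475 bits.
RT = a + bH = 340 + 115·1.5475 = 517.97 ms.

518 ms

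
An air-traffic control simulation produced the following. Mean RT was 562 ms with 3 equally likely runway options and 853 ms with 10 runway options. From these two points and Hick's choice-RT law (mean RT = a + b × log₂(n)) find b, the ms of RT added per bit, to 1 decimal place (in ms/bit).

167.5 ms/bit

Slope: b = (853 − 562) / (log₂ 10 − log₂ 3) = 291/1.7370 = 167.534 ms/bit.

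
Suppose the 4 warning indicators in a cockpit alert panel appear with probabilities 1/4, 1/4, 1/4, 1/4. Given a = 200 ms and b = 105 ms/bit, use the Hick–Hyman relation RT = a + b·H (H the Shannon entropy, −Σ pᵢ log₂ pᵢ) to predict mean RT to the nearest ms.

H = −Σ pᵢ log₂ pᵢ = 0.25·2 + 0.25·2 + 0.25·2 + 0.25·2 = 2.000 bits.
RT = 200 + 105 × 2.000 = 410.00 ms.

410 ms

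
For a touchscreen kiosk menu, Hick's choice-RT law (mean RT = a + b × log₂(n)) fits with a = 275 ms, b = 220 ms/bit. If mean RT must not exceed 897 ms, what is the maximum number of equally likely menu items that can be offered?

7

220·log₂ n ≤ 897 − 275 = 622, giving log₂ n ≤ 2.8273 and n ≤ 7.097. The largest whole number is 7.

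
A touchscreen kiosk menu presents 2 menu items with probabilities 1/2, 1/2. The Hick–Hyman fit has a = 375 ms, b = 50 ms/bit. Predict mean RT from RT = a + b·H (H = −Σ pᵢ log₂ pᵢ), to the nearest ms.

H = −Σ pᵢ log₂ pᵢ = 0.5·1 + 0.5·1 = 1.000 bits.
RT = 375 + 50 × 1.000 = 425.00 ms.

425 ms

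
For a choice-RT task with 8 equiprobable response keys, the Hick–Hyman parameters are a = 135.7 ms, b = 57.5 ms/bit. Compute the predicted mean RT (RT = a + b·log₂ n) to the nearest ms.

log₂(8) = 3 bits, so RT = 135.7 + 57.5 × 3 ≈ 308.200 ms.

308 ms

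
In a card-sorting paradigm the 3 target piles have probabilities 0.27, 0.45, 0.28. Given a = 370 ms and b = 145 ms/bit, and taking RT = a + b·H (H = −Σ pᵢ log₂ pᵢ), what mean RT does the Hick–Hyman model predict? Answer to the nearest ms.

H = 0.27·log₂(1/0.27) + 0.45·log₂(1/0.45) + 0.28·log₂(1/0.28) = 1.5426 bits.
RT = 370 + 145 × 1.5426 = 593.68 ms.

594 ms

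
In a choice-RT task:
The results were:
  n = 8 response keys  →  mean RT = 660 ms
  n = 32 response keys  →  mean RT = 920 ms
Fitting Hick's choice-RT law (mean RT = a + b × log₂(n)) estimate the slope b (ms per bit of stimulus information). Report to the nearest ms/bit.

130 ms/bit

b = (RT₂ − RT₁)/(log₂ n₂ − log₂ n₁) = (920 − 660)/(5 − 3) = 130 ms/bit.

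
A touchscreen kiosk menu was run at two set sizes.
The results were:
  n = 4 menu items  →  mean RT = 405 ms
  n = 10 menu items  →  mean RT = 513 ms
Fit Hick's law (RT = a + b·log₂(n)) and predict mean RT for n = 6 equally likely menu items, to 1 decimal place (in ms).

452.8 ms

Solve the two-equation system in a and b:
  b = (513 − 405) / (log₂ 10 − log₂ 4) = 108 / (3.3219 − 2) = 81.699 ms/bit
  a = 405 − 81.699 × 2 = 241.602 ms
Then RT(6) = 241.602 + 81.699 × log₂ 6 = 241.602 + 81.699 × 2.5850 ≈ 452.791 ms.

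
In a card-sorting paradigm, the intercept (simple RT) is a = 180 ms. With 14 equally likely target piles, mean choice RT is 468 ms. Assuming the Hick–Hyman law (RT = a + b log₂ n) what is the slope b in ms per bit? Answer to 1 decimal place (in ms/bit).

b = (468 − 180) / log₂(14) = 288 / 3.8074 = 75.643 ms/bit.

75.6 ms/bit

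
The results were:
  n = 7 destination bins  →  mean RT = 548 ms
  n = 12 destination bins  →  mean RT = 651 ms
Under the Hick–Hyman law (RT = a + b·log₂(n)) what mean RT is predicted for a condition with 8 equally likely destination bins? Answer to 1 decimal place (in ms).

573.5 ms

With log₂ n on the abscissa the relation is linear; from the two conditions:
  b = (651 − 548) / (log₂ 12 − log₂ 7) = 103 / (3.5850 − 2.8074) = 132.458 ms/bit
  a = 548 − 132.458 × 2.8074 = 176.145 ms
Then RT(8) = 176.145 + 132.458 × log₂ 8 = 176.145 + 132.458 × 3 ≈ 573.517 ms.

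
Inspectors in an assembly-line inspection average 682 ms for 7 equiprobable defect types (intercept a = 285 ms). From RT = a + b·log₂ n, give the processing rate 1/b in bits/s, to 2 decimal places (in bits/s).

7.07 bits/s

Choice component = 682 − 285 = 397 ms over log₂(7) = 2.8074 bits.
b = 397 / 2.8074 = 141.414 ms/bit, so 1/b = 7.071 bits/s.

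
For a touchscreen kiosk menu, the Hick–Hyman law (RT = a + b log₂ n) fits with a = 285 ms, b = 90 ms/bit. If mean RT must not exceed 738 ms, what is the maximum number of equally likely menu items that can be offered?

32

90·log₂ n ≤ 738 − 285 = 453, giving log₂ n ≤ 5.0333 and n ≤ 32.748. The largest whole number is 32.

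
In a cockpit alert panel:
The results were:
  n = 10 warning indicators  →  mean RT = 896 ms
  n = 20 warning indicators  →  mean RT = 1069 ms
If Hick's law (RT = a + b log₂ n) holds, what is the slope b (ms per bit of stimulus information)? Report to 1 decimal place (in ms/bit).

173.0 ms/bit

Slope: b = (1069 − 896) / (log₂ 20 − log₂ 10) = 173/1.0000 = 173.000 ms/bit.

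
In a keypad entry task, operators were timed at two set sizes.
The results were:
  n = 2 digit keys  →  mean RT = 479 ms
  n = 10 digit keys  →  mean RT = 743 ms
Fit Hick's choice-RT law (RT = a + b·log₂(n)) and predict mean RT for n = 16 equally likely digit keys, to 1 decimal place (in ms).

820.1 ms

Solve the two-equation system in a and b:
  b = (743 − 479) / (log₂ 10 − log₂ 2) = 264 / (3.3219 − 1) = 113.699 ms/bit
  a = 479 − 113.699 × 1 = 365.301 ms
Then RT(16) = 365.301 + 113.699 × log₂ 16 = 365.301 + 113.699 × 4 ≈ 820.096 ms.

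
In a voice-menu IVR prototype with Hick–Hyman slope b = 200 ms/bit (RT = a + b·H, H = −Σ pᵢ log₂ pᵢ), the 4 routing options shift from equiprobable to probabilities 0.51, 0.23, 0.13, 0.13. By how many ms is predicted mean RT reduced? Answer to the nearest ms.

The RT saving is b·ΔH. Equiprobable H₀ = log₂(4) = 2.0000 bits; with the given probabilities H = 1.7484 bits.
b·(H₀ − H) = 200 × (2.0000 − 1.7484) = 50.32 ms.

50 ms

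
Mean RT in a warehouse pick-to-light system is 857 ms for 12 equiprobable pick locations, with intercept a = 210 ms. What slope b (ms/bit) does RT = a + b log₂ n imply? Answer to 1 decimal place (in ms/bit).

log₂(12) = 3.5850 bits.
b = (RT − a)/log₂ n = (857 − 210) / 3.5850 = 180.476 ms/bit.

180.5 ms/bit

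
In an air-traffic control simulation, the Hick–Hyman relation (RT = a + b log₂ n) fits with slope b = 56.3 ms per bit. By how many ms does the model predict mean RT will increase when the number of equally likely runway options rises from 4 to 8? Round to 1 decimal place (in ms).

Only the slope matters, since a is common to both: ΔRT = b·log₂(n₂/n₁).
log₂(8) − log₂(4) = log₂(8/4) = log₂(2) = 1.
ΔRT = 56.3 × 1.0000 = 56.300 ms.

56.3 ms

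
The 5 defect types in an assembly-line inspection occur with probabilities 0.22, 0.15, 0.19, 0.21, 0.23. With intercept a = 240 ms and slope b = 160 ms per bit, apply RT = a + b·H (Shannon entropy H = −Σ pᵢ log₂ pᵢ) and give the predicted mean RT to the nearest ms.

Entropy contributions −pᵢ log₂ pᵢ: 0.4806, 0.4105, 0.4552, 0.4728, 0.4877; sum H = 2.3068 bits.
RT = a + bH = 240 + 160·2.3068 = 609.09 ms.

609 ms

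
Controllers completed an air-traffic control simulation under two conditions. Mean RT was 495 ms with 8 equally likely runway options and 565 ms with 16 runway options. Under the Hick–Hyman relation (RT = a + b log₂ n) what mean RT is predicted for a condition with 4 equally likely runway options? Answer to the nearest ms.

Fit slope and intercept:
  b = (565 − 495) / (log₂ 16 − log₂ 8) = 70 / (4 − 3) = 70 ms/bit
  a = 495 − 70 × 3 = 285 ms
Then RT(4) = 285 + 70 × log₂ 4 = 285 + 70 × 2 ≈ 425.000 ms.

425 ms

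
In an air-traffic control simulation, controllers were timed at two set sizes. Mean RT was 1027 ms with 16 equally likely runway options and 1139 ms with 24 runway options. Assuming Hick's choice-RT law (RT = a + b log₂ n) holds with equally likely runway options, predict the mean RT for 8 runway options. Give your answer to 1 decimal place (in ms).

835.5 ms

RT is linear in log₂ n, so two points fix the line:
  b = (1139 − 1027) / (log₂ 24 − log₂ 16) = 112 / (4.5850 − 4) = 191.465 ms/bit
  a = 1027 − 191.465 × 4 = 261.139 ms
Then RT(8) = 261.139 + 191.465 × log₂ 8 = 261.139 + 191.465 × 3 ≈ 835.535 ms.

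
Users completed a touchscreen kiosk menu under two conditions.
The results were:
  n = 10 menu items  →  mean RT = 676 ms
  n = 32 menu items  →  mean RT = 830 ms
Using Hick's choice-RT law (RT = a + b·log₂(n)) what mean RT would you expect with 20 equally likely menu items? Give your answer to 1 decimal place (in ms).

767.8 ms

RT is linear in log₂ n, so two points fix the line:
  b = (830 − 676) / (log₂ 32 − log₂ 10) = 154 / (5 − 3.3219) = 91.772 ms/bit
  a = 676 − 91.772 × 3.3219 = 371.140 ms
Then RT(20) = 371.140 + 91.772 × log₂ 20 = 371.140 + 91.772 × 4.3219 ≈ 767.772 ms.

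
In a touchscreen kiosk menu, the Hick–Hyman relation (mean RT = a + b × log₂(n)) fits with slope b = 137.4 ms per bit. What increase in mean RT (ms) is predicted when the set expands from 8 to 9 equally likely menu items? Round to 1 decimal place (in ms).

23.3 ms

The intercept a cancels: ΔRT = b·(log₂ n₂ − log₂ n₁) = b·log₂(n₂/n₁).
log₂(9) − log₂(8) = 3.1699 − 3 = 0.1699.
ΔRT = 137.4 × 0.1699 = 23.348 ms.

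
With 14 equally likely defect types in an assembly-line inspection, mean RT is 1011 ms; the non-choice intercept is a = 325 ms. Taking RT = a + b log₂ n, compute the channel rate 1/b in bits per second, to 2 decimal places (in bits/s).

5.55 bits/s

Choice component = 1011 − 325 = 686 ms over log₂(14) = 3.8074 bits.
b = 686 / 3.8074 = 180.178 ms/bit, so 1/b = 5.550 bits/s.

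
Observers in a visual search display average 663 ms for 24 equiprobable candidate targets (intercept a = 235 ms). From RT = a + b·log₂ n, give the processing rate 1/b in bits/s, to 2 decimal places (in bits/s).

b = (663 − 235)/log₂ 24 = 428/4.5850 = 93.349 ms per bit = 0.09335 s/bit; the reciprocal is 10.713 bits/s.

10.71 bits/s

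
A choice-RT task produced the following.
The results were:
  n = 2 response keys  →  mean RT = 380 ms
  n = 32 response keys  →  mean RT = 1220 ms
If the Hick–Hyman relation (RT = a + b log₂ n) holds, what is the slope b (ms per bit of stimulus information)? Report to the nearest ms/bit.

b = (RT₂ − RT₁)/(log₂ n₂ − log₂ n₁) = (1220 − 380)/(5 − 1) = 210 ms/bit.

210 ms/bit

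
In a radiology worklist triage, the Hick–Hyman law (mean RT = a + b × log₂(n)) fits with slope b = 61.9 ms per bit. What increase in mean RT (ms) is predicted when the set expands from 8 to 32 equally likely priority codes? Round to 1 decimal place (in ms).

123.8 ms

ΔRT = (a + b log₂ n₂) − (a + b log₂ n₁) = b·(log₂ n₂ − log₂ n₁).
log₂(32) − log₂(8) = log₂(32/8) = log₂(4) = 2.
ΔRT = 61.9 × 2.0000 = 123.800 ms.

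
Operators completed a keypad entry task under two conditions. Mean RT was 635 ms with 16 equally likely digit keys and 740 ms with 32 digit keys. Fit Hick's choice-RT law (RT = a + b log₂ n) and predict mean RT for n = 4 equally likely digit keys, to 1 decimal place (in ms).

425.0 ms

RT is linear in log₂ n, so two points fix the line:
  b = (740 − 635) / (log₂ 32 − log₂ 16) = 105 / (5 − 4) = 105.000 ms/bit
  a = 635 − 105.000 × 4 = 215.000 ms
Then RT(4) = 215.000 + 105.000 × log₂ 4 = 215.000 + 105.000 × 2 ≈ 425.000 ms.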